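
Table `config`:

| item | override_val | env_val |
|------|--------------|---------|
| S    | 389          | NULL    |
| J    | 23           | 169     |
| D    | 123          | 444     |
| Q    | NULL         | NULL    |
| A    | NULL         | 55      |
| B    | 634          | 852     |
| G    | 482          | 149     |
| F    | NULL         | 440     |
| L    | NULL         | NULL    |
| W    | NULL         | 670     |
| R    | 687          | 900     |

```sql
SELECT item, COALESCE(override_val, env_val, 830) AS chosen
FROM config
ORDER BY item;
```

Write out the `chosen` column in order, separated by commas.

item=A: override_val=NULL, env_val=55 → 55
item=B: override_val=634 → 634
item=D: override_val=123 → 123
item=F: override_val=NULL, env_val=440 → 440
item=G: override_val=482 → 482
item=J: override_val=23 → 23
item=L: override_val=NULL, env_val=NULL, → literal 830 → 830
item=Q: override_val=NULL, env_val=NULL, → literal 830 → 830
item=R: override_val=687 → 687
item=S: override_val=389 → 389
item=W: override_val=NULL, env_val=670 → 670

55, 634, 123, 440, 482, 23, 830, 830, 687, 389, 670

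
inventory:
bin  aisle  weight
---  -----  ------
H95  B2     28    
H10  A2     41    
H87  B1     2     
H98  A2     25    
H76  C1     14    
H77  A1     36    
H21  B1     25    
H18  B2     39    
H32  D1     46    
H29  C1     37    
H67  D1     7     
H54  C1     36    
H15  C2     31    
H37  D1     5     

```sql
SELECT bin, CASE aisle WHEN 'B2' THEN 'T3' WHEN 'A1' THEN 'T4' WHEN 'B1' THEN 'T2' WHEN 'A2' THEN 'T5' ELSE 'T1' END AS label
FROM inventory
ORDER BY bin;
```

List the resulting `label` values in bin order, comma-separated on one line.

T5, T1, T3, T2, T1, T1, T1, T1, T1, T1, T4, T2, T3, T5

bin=H10: aisle='A2' → T5
bin=H15: ELSE → T1
bin=H18: aisle='B2' → T3
bin=H21: aisle='B1' → T2
bin=H29: ELSE → T1
bin=H32: ELSE → T1
bin=H37: ELSE → T1
bin=H54: ELSE → T1
bin=H67: ELSE → T1
bin=H76: ELSE → T1
bin=H77: aisle='A1' → T4
bin=H87: aisle='B1' → T2
bin=H95: aisle='B2' → T3
bin=H98: aisle='A2' → T5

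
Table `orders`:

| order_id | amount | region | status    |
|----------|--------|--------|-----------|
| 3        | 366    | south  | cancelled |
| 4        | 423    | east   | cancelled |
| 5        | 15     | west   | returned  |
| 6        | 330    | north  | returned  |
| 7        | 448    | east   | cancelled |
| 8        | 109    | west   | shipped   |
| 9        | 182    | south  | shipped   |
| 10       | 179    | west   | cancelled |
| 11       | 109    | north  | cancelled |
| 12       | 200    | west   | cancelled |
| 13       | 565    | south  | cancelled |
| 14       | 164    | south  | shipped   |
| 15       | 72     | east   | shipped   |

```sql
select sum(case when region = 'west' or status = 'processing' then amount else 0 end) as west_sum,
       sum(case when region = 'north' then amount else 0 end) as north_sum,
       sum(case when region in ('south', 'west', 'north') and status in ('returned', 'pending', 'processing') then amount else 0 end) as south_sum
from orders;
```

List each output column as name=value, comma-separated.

[west_sum: region = 'west' or status = 'processing']
order_id=3: ✗
order_id=4: ✗
order_id=5: ✓ → 15
order_id=6: ✗
order_id=7: ✗
order_id=8: ✓ → 109
order_id=9: ✗
order_id=10: ✓ → 179
order_id=11: ✗
order_id=12: ✓ → 200
order_id=13: ✗
order_id=14: ✗
order_id=15: ✗
west_sum = 15 + 109 + 179 + 200 = 503
—
[north_sum: region = 'north']
order_id=3: ✗
order_id=4: ✗
order_id=5: ✗
order_id=6: ✓ → 330
order_id=7: ✗
order_id=8: ✗
order_id=9: ✗
order_id=10: ✗
order_id=11: ✓ → 109
order_id=12: ✗
order_id=13: ✗
order_id=14: ✗
order_id=15: ✗
north_sum = 330 + 109 = 439
—
[south_sum: region in ('south', 'west', 'north') and status in ('returned', 'pending', 'processing')]
order_id=3: ✗
order_id=4: ✗
order_id=5: ✓ → 15
order_id=6: ✓ → 330
order_id=7: ✗
order_id=8: ✗
order_id=9: ✗
order_id=10: ✗
order_id=11: ✗
order_id=12: ✗
order_id=13: ✗
order_id=14: ✗
order_id=15: ✗
south_sum = 15 + 330 = 345

west_sum=503, north_sum=439, south_sum=345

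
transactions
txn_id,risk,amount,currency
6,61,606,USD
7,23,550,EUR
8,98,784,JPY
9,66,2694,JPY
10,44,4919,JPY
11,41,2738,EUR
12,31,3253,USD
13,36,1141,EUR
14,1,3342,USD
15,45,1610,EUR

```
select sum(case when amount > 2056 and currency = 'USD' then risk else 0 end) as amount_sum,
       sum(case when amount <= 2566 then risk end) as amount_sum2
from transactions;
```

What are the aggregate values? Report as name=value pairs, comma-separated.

[amount_sum: amount > 2056 and currency = 'USD']
txn_id=6: ✗
txn_id=7: ✗
txn_id=8: ✗
txn_id=9: ✗
txn_id=10: ✗
txn_id=11: ✗
txn_id=12: ✓ → 31
txn_id=13: ✗
txn_id=14: ✓ → 1
txn_id=15: ✗
amount_sum = 31 + 1 = 32
—
[amount_sum2: amount <= 2566]
txn_id=6: ✓ → 61
txn_id=7: ✓ → 23
txn_id=8: ✓ → 98
txn_id=9: ✗
txn_id=10: ✗
txn_id=11: ✗
txn_id=12: ✗
txn_id=13: ✓ → 36
txn_id=14: ✗
txn_id=15: ✓ → 45
amount_sum2 = 61 + 23 + 98 + 36 + 45 = 263

amount_sum=32, amount_sum2=263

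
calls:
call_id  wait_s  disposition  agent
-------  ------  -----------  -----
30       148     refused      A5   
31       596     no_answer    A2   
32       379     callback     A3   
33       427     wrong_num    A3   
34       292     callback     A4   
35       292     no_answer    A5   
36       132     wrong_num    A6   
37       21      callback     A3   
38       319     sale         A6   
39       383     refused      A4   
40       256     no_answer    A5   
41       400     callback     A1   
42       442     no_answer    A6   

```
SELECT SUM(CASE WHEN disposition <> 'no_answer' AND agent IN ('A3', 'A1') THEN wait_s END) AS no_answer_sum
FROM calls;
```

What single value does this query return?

call_id=30: ✗
call_id=31: ✗
call_id=32: ✓ → 379
call_id=33: ✓ → 427
call_id=34: ✗
call_id=35: ✗
call_id=36: ✗
call_id=37: ✓ → 21
call_id=38: ✗
call_id=39: ✗
call_id=40: ✗
call_id=41: ✓ → 400
call_id=42: ✗
no_answer_sum = 379 + 427 + 21 + 400 = 1227

1227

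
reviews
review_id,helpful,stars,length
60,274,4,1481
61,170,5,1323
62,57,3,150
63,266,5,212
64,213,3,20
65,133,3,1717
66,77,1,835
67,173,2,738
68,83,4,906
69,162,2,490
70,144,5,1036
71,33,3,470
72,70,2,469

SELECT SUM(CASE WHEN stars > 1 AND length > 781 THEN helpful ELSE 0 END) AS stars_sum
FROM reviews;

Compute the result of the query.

804

review_id=60: ✓ → 274
review_id=61: ✓ → 170
review_id=62: ✗
review_id=63: ✗
review_id=64: ✗
review_id=65: ✓ → 133
review_id=66: ✗
review_id=67: ✗
review_id=68: ✓ → 83
review_id=69: ✗
review_id=70: ✓ → 144
review_id=71: ✗
review_id=72: ✗
stars_sum = 274 + 170 + 133 + 83 + 144 = 804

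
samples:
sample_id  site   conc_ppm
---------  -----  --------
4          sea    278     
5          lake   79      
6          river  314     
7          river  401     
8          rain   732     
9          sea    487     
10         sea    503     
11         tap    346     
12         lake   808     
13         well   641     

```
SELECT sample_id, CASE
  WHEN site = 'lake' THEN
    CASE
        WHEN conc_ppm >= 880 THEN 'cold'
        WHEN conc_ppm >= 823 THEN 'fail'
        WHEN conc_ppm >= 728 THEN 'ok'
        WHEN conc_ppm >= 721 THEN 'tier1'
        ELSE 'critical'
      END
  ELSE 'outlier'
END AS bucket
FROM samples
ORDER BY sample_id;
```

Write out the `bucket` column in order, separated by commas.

sample_id=4: site='sea' → outer ELSE → outlier
sample_id=5: site='lake' → inner[ELSE] → critical
sample_id=6: site='river' → outer ELSE → outlier
sample_id=7: site='river' → outer ELSE → outlier
sample_id=8: site='rain' → outer ELSE → outlier
sample_id=9: site='sea' → outer ELSE → outlier
sample_id=10: site='sea' → outer ELSE → outlier
sample_id=11: site='tap' → outer ELSE → outlier
sample_id=12: site='lake' → inner[conc_ppm >= 728] → ok
sample_id=13: site='well' → outer ELSE → outlier

outlier, critical, outlier, outlier, outlier, outlier, outlier, outlier, ok, outlier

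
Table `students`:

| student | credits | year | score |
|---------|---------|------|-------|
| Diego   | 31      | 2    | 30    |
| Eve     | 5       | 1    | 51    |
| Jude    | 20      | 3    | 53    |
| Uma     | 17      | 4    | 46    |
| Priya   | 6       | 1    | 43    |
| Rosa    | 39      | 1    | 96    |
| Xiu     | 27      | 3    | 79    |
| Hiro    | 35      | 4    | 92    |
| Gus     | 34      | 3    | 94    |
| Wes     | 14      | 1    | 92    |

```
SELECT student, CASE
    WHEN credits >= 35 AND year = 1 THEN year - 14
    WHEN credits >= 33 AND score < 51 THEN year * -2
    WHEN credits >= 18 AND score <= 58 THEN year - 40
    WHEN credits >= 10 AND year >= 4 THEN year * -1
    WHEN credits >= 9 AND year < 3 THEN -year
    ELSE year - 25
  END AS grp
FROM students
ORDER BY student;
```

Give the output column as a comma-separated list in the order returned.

student=Diego: credits >= 18 AND score <= 58 → -38
student=Eve: ELSE → -24
student=Gus: ELSE → -22
student=Hiro: credits >= 10 AND year >= 4 → -4
student=Jude: credits >= 18 AND score <= 58 → -37
student=Priya: ELSE → -24
student=Rosa: credits >= 35 AND year = 1 → -13
student=Uma: credits >= 10 AND year >= 4 → -4
student=Wes: credits >= 9 AND year < 3 → -1
student=Xiu: ELSE → -22

-38, -24, -22, -4, -37, -24, -13, -4, -1, -22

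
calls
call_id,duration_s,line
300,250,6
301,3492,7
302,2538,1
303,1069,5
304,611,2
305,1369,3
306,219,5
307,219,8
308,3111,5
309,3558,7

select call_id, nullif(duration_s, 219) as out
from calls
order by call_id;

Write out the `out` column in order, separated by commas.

call_id=300: duration_s=250 vs 219: differ → 250
call_id=301: duration_s=3492 vs 219: differ → 3492
call_id=302: duration_s=2538 vs 219: differ → 2538
call_id=303: duration_s=1069 vs 219: differ → 1069
call_id=304: duration_s=611 vs 219: differ → 611
call_id=305: duration_s=1369 vs 219: differ → 1369
call_id=306: duration_s=219 vs 219: equal → NULL
call_id=307: duration_s=219 vs 219: equal → NULL
call_id=308: duration_s=3111 vs 219: differ → 3111
call_id=309: duration_s=3558 vs 219: differ → 3558

250, 3492, 2538, 1069, 611, 1369, NULL, NULL, 3111, 3558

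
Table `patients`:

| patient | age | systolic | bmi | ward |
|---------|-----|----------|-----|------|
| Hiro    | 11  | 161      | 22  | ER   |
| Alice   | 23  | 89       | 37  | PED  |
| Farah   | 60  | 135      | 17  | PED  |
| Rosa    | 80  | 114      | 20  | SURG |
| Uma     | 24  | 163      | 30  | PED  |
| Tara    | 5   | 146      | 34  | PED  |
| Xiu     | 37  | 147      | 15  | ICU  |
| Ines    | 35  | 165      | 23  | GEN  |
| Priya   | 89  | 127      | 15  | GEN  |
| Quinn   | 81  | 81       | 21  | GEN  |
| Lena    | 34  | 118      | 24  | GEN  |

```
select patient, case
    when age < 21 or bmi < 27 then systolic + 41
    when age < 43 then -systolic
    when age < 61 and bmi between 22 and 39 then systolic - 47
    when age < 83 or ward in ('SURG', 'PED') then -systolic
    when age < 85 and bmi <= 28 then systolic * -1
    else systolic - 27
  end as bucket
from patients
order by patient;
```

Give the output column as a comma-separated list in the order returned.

-89, 176, 202, 206, 159, 168, 122, 155, 187, -163, 188

patient=Alice: age < 43 → -89
patient=Farah: age < 21 or bmi < 27 → 176
patient=Hiro: age < 21 or bmi < 27 → 202
patient=Ines: age < 21 or bmi < 27 → 206
patient=Lena: age < 21 or bmi < 27 → 159
patient=Priya: age < 21 or bmi < 27 → 168
patient=Quinn: age < 21 or bmi < 27 → 122
patient=Rosa: age < 21 or bmi < 27 → 155
patient=Tara: age < 21 or bmi < 27 → 187
patient=Uma: age < 43 → -163
patient=Xiu: age < 21 or bmi < 27 → 188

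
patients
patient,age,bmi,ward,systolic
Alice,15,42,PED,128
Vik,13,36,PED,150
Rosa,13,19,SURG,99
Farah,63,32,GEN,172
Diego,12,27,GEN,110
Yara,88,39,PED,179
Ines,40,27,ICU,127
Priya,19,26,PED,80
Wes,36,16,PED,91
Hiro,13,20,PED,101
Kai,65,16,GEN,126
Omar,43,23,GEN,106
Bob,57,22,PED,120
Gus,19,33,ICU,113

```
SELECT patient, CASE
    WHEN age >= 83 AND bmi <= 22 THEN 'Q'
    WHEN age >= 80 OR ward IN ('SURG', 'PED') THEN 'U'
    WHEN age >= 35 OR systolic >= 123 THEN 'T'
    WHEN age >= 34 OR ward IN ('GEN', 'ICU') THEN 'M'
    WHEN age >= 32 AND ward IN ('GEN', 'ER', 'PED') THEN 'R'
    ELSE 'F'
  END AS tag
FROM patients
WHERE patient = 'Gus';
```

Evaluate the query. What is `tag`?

M

patient = Gus: age=19, bmi=33, ward=ICU, systolic=113.
age >= 83 AND bmi <= 22 → false
age >= 80 OR ward IN ('SURG', 'PED') → false
age >= 35 OR systolic >= 123 → false
age >= 34 OR ward IN ('GEN', 'ICU') → true → M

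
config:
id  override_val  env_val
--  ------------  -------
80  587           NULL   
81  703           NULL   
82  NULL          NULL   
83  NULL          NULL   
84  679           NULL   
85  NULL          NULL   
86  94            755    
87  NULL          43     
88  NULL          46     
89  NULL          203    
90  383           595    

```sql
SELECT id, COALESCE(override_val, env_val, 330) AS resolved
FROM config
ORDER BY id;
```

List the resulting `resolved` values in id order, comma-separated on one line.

id=80: override_val=587 → 587
id=81: override_val=703 → 703
id=82: override_val=NULL, env_val=NULL, → literal 330 → 330
id=83: override_val=NULL, env_val=NULL, → literal 330 → 330
id=84: override_val=679 → 679
id=85: override_val=NULL, env_val=NULL, → literal 330 → 330
id=86: override_val=94 → 94
id=87: override_val=NULL, env_val=43 → 43
id=88: override_val=NULL, env_val=46 → 46
id=89: override_val=NULL, env_val=203 → 203
id=90: override_val=383 → 383

587, 703, 330, 330, 679, 330, 94, 43, 46, 203, 383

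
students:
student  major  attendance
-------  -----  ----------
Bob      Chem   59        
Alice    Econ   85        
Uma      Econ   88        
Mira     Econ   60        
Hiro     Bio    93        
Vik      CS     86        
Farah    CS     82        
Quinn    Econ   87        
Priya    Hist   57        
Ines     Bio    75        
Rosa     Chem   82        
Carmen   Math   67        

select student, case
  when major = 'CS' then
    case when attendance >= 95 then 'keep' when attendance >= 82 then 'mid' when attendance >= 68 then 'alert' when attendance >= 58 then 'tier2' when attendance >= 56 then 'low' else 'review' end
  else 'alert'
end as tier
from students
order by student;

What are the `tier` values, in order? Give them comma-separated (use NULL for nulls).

alert, alert, alert, mid, alert, alert, alert, alert, alert, alert, alert, mid

student=Alice: major='Econ' → outer ELSE → alert
student=Bob: major='Chem' → outer ELSE → alert
student=Carmen: major='Math' → outer ELSE → alert
student=Farah: major='CS' → inner[attendance >= 82] → mid
student=Hiro: major='Bio' → outer ELSE → alert
student=Ines: major='Bio' → outer ELSE → alert
student=Mira: major='Econ' → outer ELSE → alert
student=Priya: major='Hist' → outer ELSE → alert
student=Quinn: major='Econ' → outer ELSE → alert
student=Rosa: major='Chem' → outer ELSE → alert
student=Uma: major='Econ' → outer ELSE → alert
student=Vik: major='CS' → inner[attendance >= 82] → mid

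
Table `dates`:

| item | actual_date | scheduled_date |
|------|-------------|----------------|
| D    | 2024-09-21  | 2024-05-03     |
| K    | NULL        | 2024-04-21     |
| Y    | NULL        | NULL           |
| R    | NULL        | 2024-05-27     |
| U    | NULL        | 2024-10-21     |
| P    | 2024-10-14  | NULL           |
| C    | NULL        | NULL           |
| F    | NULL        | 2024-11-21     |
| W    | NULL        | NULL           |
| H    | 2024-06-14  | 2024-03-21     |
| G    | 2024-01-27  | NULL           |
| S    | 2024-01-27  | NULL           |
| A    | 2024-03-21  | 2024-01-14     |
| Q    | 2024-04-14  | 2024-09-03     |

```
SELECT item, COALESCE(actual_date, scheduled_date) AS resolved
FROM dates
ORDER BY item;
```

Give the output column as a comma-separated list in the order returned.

2024-03-21, NULL, 2024-09-21, 2024-11-21, 2024-01-27, 2024-06-14, 2024-04-21, 2024-10-14, 2024-04-14, 2024-05-27, 2024-01-27, 2024-10-21, NULL, NULL

item=A: actual_date=2024-03-21 → 2024-03-21
item=C: actual_date=NULL, scheduled_date=NULL (all NULL) → NULL
item=D: actual_date=2024-09-21 → 2024-09-21
item=F: actual_date=NULL, scheduled_date=2024-11-21 → 2024-11-21
item=G: actual_date=2024-01-27 → 2024-01-27
item=H: actual_date=2024-06-14 → 2024-06-14
item=K: actual_date=NULL, scheduled_date=2024-04-21 → 2024-04-21
item=P: actual_date=2024-10-14 → 2024-10-14
item=Q: actual_date=2024-04-14 → 2024-04-14
item=R: actual_date=NULL, scheduled_date=2024-05-27 → 2024-05-27
item=S: actual_date=2024-01-27 → 2024-01-27
item=U: actual_date=NULL, scheduled_date=2024-10-21 → 2024-10-21
item=W: actual_date=NULL, scheduled_date=NULL (all NULL) → NULL
item=Y: actual_date=NULL, scheduled_date=NULL (all NULL) → NULL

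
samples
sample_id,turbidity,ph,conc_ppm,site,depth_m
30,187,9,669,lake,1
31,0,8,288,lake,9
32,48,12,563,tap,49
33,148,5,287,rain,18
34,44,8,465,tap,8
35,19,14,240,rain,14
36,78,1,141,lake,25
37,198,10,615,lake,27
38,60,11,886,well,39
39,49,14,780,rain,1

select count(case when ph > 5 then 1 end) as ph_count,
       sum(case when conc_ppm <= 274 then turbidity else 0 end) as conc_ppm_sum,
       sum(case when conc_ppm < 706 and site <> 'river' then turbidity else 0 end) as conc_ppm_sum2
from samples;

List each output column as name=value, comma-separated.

[ph_count: ph > 5]
sample_id=30: ✓ → 1
sample_id=31: ✓ → 1
sample_id=32: ✓ → 1
sample_id=33: ✗
sample_id=34: ✓ → 1
sample_id=35: ✓ → 1
sample_id=36: ✗
sample_id=37: ✓ → 1
sample_id=38: ✓ → 1
sample_id=39: ✓ → 1
ph_count = COUNT(1, 1, 1, 1, 1, 1, 1, 1) = 8
—
[conc_ppm_sum: conc_ppm <= 274]
sample_id=30: ✗
sample_id=31: ✗
sample_id=32: ✗
sample_id=33: ✗
sample_id=34: ✗
sample_id=35: ✓ → 19
sample_id=36: ✓ → 78
sample_id=37: ✗
sample_id=38: ✗
sample_id=39: ✗
conc_ppm_sum = 19 + 78 = 97
—
[conc_ppm_sum2: conc_ppm < 706 and site <> 'river']
sample_id=30: ✓ → 187
sample_id=31: ✓ → 0
sample_id=32: ✓ → 48
sample_id=33: ✓ → 148
sample_id=34: ✓ → 44
sample_id=35: ✓ → 19
sample_id=36: ✓ → 78
sample_id=37: ✓ → 198
sample_id=38: ✗
sample_id=39: ✗
conc_ppm_sum2 = 187 + 48 + 148 + 44 + 19 + 78 + 198 = 722

ph_count=8, conc_ppm_sum=97, conc_ppm_sum2=722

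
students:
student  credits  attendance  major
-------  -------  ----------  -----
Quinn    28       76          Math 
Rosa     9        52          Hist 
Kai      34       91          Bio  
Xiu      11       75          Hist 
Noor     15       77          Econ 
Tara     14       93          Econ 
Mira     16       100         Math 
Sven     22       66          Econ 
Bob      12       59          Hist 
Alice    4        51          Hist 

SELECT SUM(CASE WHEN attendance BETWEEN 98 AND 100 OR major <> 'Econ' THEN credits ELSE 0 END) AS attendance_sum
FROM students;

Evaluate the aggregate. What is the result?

114

student=Quinn: ✓ → 28
student=Rosa: ✓ → 9
student=Kai: ✓ → 34
student=Xiu: ✓ → 11
student=Noor: ✗
student=Tara: ✗
student=Mira: ✓ → 16
student=Sven: ✗
student=Bob: ✓ → 12
student=Alice: ✓ → 4
attendance_sum = 28 + 9 + 34 + 11 + 16 + 12 + 4 = 114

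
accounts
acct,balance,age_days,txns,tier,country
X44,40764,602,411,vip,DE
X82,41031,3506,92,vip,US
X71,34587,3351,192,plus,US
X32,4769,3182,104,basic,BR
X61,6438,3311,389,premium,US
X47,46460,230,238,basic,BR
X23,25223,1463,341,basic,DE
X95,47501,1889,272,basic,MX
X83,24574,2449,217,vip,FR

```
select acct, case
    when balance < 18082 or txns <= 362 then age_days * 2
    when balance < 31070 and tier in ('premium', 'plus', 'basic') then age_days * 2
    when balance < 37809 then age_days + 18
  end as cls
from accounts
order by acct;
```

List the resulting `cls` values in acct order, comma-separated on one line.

acct=X23: balance < 18082 or txns <= 362 → 2926
acct=X32: balance < 18082 or txns <= 362 → 6364
acct=X44: (no match → NULL) → NULL
acct=X47: balance < 18082 or txns <= 362 → 460
acct=X61: balance < 18082 or txns <= 362 → 6622
acct=X71: balance < 18082 or txns <= 362 → 6702
acct=X82: balance < 18082 or txns <= 362 → 7012
acct=X83: balance < 18082 or txns <= 362 → 4898
acct=X95: balance < 18082 or txns <= 362 → 3778

2926, 6364, NULL, 460, 6622, 6702, 7012, 4898, 3778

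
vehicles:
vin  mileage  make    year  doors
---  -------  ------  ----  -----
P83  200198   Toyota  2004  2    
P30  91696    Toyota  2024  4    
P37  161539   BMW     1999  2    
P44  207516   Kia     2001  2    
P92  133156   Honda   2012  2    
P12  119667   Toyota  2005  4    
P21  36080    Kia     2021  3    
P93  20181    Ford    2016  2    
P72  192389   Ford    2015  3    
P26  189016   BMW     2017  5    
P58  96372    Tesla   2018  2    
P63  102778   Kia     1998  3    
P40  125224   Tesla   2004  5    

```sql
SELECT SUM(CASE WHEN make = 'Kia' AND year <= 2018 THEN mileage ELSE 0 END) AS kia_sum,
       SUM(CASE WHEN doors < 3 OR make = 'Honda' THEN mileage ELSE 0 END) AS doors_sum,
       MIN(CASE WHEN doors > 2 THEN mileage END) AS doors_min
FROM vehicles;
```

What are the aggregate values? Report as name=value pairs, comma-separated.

[kia_sum: make = 'Kia' AND year <= 2018]
vin=P83: ✗
vin=P30: ✗
vin=P37: ✗
vin=P44: ✓ → 207516
vin=P92: ✗
vin=P12: ✗
vin=P21: ✗
vin=P93: ✗
vin=P72: ✗
vin=P26: ✗
vin=P58: ✗
vin=P63: ✓ → 102778
vin=P40: ✗
kia_sum = 207516 + 102778 = 310294
—
[doors_sum: doors < 3 OR make = 'Honda']
vin=P83: ✓ → 200198
vin=P30: ✗
vin=P37: ✓ → 161539
vin=P44: ✓ → 207516
vin=P92: ✓ → 133156
vin=P12: ✗
vin=P21: ✗
vin=P93: ✓ → 20181
vin=P72: ✗
vin=P26: ✗
vin=P58: ✓ → 96372
vin=P63: ✗
vin=P40: ✗
doors_sum = 200198 + 161539 + 207516 + 133156 + 20181 + 96372 = 818962
—
[doors_min: doors > 2]
vin=P83: ✗
vin=P30: ✓ → 91696
vin=P37: ✗
vin=P44: ✗
vin=P92: ✗
vin=P12: ✓ → 119667
vin=P21: ✓ → 36080
vin=P93: ✗
vin=P72: ✓ → 192389
vin=P26: ✓ → 189016
vin=P58: ✗
vin=P63: ✓ → 102778
vin=P40: ✓ → 125224
doors_min = MIN(91696, 119667, 36080, 192389, 189016, 102778, 125224) = 36080

kia_sum=310294, doors_sum=818962, doors_min=36080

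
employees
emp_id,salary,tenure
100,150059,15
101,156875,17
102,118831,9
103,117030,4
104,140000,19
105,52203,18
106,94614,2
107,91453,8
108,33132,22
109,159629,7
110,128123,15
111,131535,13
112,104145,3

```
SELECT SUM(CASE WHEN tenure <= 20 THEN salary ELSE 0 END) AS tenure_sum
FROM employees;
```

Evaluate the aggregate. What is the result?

emp_id=100: ✓ → 150059
emp_id=101: ✓ → 156875
emp_id=102: ✓ → 118831
emp_id=103: ✓ → 117030
emp_id=104: ✓ → 140000
emp_id=105: ✓ → 52203
emp_id=106: ✓ → 94614
emp_id=107: ✓ → 91453
emp_id=108: ✗
emp_id=109: ✓ → 159629
emp_id=110: ✓ → 128123
emp_id=111: ✓ → 131535
emp_id=112: ✓ → 104145
tenure_sum = 150059 + 156875 + 118831 + 117030 + 140000 + 52203 + 94614 + 91453 + 159629 + 128123 + 131535 + 104145 = 1444497

1444497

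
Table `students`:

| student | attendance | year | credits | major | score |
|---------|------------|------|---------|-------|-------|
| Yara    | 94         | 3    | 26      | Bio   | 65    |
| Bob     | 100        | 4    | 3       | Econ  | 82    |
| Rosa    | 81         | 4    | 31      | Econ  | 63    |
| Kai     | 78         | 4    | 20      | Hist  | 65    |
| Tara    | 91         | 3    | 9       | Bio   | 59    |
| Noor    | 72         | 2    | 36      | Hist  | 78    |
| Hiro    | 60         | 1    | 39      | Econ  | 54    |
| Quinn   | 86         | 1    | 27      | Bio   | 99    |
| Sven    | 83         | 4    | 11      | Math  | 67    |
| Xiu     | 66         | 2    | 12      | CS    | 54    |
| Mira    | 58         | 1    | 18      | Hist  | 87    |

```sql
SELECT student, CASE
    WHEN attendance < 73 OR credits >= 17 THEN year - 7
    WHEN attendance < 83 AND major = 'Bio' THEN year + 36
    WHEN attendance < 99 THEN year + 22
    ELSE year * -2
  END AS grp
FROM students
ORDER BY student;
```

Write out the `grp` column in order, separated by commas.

student=Bob: ELSE → -8
student=Hiro: attendance < 73 OR credits >= 17 → -6
student=Kai: attendance < 73 OR credits >= 17 → -3
student=Mira: attendance < 73 OR credits >= 17 → -6
student=Noor: attendance < 73 OR credits >= 17 → -5
student=Quinn: attendance < 73 OR credits >= 17 → -6
student=Rosa: attendance < 73 OR credits >= 17 → -3
student=Sven: attendance < 99 → 26
student=Tara: attendance < 99 → 25
student=Xiu: attendance < 73 OR credits >= 17 → -5
student=Yara: attendance < 73 OR credits >= 17 → -4

-8, -6, -3, -6, -5, -6, -3, 26, 25, -5, -4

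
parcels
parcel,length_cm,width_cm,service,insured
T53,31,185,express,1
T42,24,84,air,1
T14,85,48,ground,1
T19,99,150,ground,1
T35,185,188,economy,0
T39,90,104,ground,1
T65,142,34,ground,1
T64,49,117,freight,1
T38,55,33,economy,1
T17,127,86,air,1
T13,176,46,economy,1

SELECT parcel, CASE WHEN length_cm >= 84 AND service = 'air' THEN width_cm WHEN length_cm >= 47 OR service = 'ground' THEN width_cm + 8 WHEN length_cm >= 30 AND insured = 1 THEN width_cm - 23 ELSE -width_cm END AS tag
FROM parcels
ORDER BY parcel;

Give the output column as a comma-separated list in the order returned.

54, 56, 86, 158, 196, 41, 112, -84, 162, 125, 42

parcel=T13: length_cm >= 47 OR service = 'ground' → 54
parcel=T14: length_cm >= 47 OR service = 'ground' → 56
parcel=T17: length_cm >= 84 AND service = 'air' → 86
parcel=T19: length_cm >= 47 OR service = 'ground' → 158
parcel=T35: length_cm >= 47 OR service = 'ground' → 196
parcel=T38: length_cm >= 47 OR service = 'ground' → 41
parcel=T39: length_cm >= 47 OR service = 'ground' → 112
parcel=T42: ELSE → -84
parcel=T53: length_cm >= 30 AND insured = 1 → 162
parcel=T64: length_cm >= 47 OR service = 'ground' → 125
parcel=T65: length_cm >= 47 OR service = 'ground' → 42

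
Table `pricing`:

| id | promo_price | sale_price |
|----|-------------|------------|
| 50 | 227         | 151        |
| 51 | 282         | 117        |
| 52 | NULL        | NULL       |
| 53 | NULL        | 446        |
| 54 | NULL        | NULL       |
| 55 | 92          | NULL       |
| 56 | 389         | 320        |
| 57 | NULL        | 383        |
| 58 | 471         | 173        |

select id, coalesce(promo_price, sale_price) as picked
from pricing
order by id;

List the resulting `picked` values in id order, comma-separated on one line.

227, 282, NULL, 446, NULL, 92, 389, 383, 471

id=50: promo_price=227 → 227
id=51: promo_price=282 → 282
id=52: promo_price=NULL, sale_price=NULL (all NULL) → NULL
id=53: promo_price=NULL, sale_price=446 → 446
id=54: promo_price=NULL, sale_price=NULL (all NULL) → NULL
id=55: promo_price=92 → 92
id=56: promo_price=389 → 389
id=57: promo_price=NULL, sale_price=383 → 383
id=58: promo_price=471 → 471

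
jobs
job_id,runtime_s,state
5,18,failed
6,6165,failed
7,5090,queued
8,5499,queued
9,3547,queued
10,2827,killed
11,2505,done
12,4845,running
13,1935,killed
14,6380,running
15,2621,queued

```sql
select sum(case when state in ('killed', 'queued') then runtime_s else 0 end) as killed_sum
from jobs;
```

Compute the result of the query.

21519

job_id=5: ✗
job_id=6: ✗
job_id=7: ✓ → 5090
job_id=8: ✓ → 5499
job_id=9: ✓ → 3547
job_id=10: ✓ → 2827
job_id=11: ✗
job_id=12: ✗
job_id=13: ✓ → 1935
job_id=14: ✗
job_id=15: ✓ → 2621
killed_sum = 5090 + 5499 + 3547 + 2827 + 1935 + 2621 = 21519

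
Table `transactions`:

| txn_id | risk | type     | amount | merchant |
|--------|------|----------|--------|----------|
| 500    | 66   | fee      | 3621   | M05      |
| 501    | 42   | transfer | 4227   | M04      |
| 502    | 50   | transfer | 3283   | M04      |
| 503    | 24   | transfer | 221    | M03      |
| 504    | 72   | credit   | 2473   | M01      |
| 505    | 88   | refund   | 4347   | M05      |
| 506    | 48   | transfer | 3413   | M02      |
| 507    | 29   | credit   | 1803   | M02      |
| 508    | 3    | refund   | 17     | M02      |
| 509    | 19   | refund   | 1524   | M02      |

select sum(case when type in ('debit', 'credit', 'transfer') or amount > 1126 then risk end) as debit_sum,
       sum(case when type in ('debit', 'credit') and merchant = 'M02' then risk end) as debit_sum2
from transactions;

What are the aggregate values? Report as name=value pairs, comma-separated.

[debit_sum: type in ('debit', 'credit', 'transfer') or amount > 1126]
txn_id=500: ✓ → 66
txn_id=501: ✓ → 42
txn_id=502: ✓ → 50
txn_id=503: ✓ → 24
txn_id=504: ✓ → 72
txn_id=505: ✓ → 88
txn_id=506: ✓ → 48
txn_id=507: ✓ → 29
txn_id=508: ✗
txn_id=509: ✓ → 19
debit_sum = 66 + 42 + 50 + 24 + 72 + 88 + 48 + 29 + 19 = 438
—
[debit_sum2: type in ('debit', 'credit') and merchant = 'M02']
txn_id=500: ✗
txn_id=501: ✗
txn_id=502: ✗
txn_id=503: ✗
txn_id=504: ✗
txn_id=505: ✗
txn_id=506: ✗
txn_id=507: ✓ → 29
txn_id=508: ✗
txn_id=509: ✗
debit_sum2 = 29

debit_sum=438, debit_sum2=29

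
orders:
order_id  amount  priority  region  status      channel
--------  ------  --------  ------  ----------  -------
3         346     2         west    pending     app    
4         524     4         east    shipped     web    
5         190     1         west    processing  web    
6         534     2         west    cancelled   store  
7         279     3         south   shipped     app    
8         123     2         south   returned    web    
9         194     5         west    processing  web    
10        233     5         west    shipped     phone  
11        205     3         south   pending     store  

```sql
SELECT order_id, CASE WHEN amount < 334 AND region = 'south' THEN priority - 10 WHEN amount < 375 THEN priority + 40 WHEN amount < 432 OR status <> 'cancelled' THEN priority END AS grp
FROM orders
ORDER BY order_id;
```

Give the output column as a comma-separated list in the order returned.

order_id=3: amount < 375 → 42
order_id=4: amount < 432 OR status <> 'cancelled' → 4
order_id=5: amount < 375 → 41
order_id=6: (no match → NULL) → NULL
order_id=7: amount < 334 AND region = 'south' → -7
order_id=8: amount < 334 AND region = 'south' → -8
order_id=9: amount < 375 → 45
order_id=10: amount < 375 → 45
order_id=11: amount < 334 AND region = 'south' → -7

42, 4, 41, NULL, -7, -8, 45, 45, -7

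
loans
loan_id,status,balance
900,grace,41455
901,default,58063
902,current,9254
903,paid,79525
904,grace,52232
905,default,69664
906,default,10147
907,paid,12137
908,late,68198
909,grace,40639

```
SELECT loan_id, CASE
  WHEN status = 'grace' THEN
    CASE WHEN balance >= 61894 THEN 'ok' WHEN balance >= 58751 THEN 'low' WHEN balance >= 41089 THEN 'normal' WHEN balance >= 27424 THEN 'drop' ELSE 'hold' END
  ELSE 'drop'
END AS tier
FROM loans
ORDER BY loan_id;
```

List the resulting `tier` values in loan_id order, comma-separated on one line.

loan_id=900: status='grace' → inner[balance >= 41089] → normal
loan_id=901: status='default' → outer ELSE → drop
loan_id=902: status='current' → outer ELSE → drop
loan_id=903: status='paid' → outer ELSE → drop
loan_id=904: status='grace' → inner[balance >= 41089] → normal
loan_id=905: status='default' → outer ELSE → drop
loan_id=906: status='default' → outer ELSE → drop
loan_id=907: status='paid' → outer ELSE → drop
loan_id=908: status='late' → outer ELSE → drop
loan_id=909: status='grace' → inner[balance >= 27424] → drop

normal, drop, drop, drop, normal, drop, drop, drop, drop, drop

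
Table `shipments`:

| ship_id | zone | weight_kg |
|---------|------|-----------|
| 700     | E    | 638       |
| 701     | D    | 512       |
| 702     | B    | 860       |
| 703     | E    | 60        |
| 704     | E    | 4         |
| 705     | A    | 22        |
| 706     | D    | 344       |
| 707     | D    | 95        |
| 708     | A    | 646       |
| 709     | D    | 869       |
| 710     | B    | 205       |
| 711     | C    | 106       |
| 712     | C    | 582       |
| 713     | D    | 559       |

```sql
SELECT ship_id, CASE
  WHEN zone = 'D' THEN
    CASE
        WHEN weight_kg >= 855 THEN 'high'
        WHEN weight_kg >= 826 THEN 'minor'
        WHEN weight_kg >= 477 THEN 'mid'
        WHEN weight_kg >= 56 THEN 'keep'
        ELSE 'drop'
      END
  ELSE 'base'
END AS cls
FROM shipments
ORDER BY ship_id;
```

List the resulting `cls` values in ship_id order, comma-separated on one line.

base, mid, base, base, base, base, keep, keep, base, high, base, base, base, mid

ship_id=700: zone='E' → outer ELSE → base
ship_id=701: zone='D' → inner[weight_kg >= 477] → mid
ship_id=702: zone='B' → outer ELSE → base
ship_id=703: zone='E' → outer ELSE → base
ship_id=704: zone='E' → outer ELSE → base
ship_id=705: zone='A' → outer ELSE → base
ship_id=706: zone='D' → inner[weight_kg >= 56] → keep
ship_id=707: zone='D' → inner[weight_kg >= 56] → keep
ship_id=708: zone='A' → outer ELSE → base
ship_id=709: zone='D' → inner[weight_kg >= 855] → high
ship_id=710: zone='B' → outer ELSE → base
ship_id=711: zone='C' → outer ELSE → base
ship_id=712: zone='C' → outer ELSE → base
ship_id=713: zone='D' → inner[weight_kg >= 477] → mid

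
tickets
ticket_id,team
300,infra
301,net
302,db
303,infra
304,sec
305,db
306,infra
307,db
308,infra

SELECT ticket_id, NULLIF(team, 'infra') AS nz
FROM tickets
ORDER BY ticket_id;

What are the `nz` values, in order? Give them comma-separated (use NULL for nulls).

ticket_id=300: team=infra vs infra: equal → NULL
ticket_id=301: team=net vs infra: differ → net
ticket_id=302: team=db vs infra: differ → db
ticket_id=303: team=infra vs infra: equal → NULL
ticket_id=304: team=sec vs infra: differ → sec
ticket_id=305: team=db vs infra: differ → db
ticket_id=306: team=infra vs infra: equal → NULL
ticket_id=307: team=db vs infra: differ → db
ticket_id=308: team=infra vs infra: equal → NULL

NULL, net, db, NULL, sec, db, NULL, db, NULL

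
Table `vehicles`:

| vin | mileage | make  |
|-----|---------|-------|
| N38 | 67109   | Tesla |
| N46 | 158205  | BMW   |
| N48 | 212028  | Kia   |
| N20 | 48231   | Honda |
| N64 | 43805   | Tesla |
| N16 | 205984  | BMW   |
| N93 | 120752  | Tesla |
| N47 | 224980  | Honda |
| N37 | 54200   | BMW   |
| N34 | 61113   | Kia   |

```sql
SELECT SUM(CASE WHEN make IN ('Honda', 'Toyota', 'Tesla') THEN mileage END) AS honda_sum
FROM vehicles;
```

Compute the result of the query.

504877

vin=N38: ✓ → 67109
vin=N46: ✗
vin=N48: ✗
vin=N20: ✓ → 48231
vin=N64: ✓ → 43805
vin=N16: ✗
vin=N93: ✓ → 120752
vin=N47: ✓ → 224980
vin=N37: ✗
vin=N34: ✗
honda_sum = 67109 + 48231 + 43805 + 120752 + 224980 = 504877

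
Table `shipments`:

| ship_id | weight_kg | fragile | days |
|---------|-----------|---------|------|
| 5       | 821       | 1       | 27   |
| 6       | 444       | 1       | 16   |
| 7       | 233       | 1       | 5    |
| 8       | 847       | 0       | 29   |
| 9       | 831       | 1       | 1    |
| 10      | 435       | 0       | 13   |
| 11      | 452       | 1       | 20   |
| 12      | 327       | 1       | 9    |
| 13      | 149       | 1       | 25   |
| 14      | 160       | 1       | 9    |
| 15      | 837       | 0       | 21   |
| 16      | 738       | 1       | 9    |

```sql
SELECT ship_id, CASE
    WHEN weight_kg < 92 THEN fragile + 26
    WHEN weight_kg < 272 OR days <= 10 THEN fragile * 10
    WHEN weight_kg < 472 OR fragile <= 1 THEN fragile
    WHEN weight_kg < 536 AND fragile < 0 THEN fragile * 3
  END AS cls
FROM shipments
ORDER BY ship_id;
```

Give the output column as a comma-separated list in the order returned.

1, 1, 10, 0, 10, 0, 1, 10, 10, 10, 0, 10

ship_id=5: weight_kg < 472 OR fragile <= 1 → 1
ship_id=6: weight_kg < 472 OR fragile <= 1 → 1
ship_id=7: weight_kg < 272 OR days <= 10 → 10
ship_id=8: weight_kg < 472 OR fragile <= 1 → 0
ship_id=9: weight_kg < 272 OR days <= 10 → 10
ship_id=10: weight_kg < 472 OR fragile <= 1 → 0
ship_id=11: weight_kg < 472 OR fragile <= 1 → 1
ship_id=12: weight_kg < 272 OR days <= 10 → 10
ship_id=13: weight_kg < 272 OR days <= 10 → 10
ship_id=14: weight_kg < 272 OR days <= 10 → 10
ship_id=15: weight_kg < 472 OR fragile <= 1 → 0
ship_id=16: weight_kg < 272 OR days <= 10 → 10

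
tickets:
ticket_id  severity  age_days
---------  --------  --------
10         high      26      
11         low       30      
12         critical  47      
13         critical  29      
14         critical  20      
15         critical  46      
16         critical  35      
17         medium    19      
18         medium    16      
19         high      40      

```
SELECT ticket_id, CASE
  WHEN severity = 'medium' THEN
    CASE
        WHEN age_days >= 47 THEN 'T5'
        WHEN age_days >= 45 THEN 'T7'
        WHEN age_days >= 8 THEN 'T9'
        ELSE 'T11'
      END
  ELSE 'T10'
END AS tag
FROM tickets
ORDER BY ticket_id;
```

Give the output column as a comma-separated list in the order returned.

ticket_id=10: severity='high' → outer ELSE → T10
ticket_id=11: severity='low' → outer ELSE → T10
ticket_id=12: severity='critical' → outer ELSE → T10
ticket_id=13: severity='critical' → outer ELSE → T10
ticket_id=14: severity='critical' → outer ELSE → T10
ticket_id=15: severity='critical' → outer ELSE → T10
ticket_id=16: severity='critical' → outer ELSE → T10
ticket_id=17: severity='medium' → inner[age_days >= 8] → T9
ticket_id=18: severity='medium' → inner[age_days >= 8] → T9
ticket_id=19: severity='high' → outer ELSE → T10

T10, T10, T10, T10, T10, T10, T10, T9, T9, T10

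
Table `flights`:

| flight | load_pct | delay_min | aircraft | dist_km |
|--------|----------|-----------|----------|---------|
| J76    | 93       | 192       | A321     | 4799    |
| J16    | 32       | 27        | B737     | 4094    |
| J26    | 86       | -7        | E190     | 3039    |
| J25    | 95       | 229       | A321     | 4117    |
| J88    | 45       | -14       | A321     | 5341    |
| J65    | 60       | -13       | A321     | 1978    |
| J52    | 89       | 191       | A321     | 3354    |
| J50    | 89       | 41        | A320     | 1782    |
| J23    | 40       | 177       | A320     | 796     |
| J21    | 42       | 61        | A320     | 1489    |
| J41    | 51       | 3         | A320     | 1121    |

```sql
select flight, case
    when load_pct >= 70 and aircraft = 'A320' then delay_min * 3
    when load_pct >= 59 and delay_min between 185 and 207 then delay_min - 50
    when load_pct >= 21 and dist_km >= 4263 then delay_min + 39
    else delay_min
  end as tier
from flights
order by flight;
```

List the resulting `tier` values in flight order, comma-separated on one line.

27, 61, 177, 229, -7, 3, 123, 141, -13, 142, 25

flight=J16: ELSE → 27
flight=J21: ELSE → 61
flight=J23: ELSE → 177
flight=J25: ELSE → 229
flight=J26: ELSE → -7
flight=J41: ELSE → 3
flight=J50: load_pct >= 70 and aircraft = 'A320' → 123
flight=J52: load_pct >= 59 and delay_min between 185 and 207 → 141
flight=J65: ELSE → -13
flight=J76: load_pct >= 59 and delay_min between 185 and 207 → 142
flight=J88: load_pct >= 21 and dist_km >= 4263 → 25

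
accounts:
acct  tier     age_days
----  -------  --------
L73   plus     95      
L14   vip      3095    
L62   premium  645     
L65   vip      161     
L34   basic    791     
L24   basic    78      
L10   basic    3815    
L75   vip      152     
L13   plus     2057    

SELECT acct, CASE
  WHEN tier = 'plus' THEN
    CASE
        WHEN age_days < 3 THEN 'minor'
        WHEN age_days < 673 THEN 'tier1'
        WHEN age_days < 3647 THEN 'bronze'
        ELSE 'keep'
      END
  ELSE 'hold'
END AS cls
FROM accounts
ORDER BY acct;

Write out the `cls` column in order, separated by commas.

hold, bronze, hold, hold, hold, hold, hold, tier1, hold

acct=L10: tier='basic' → outer ELSE → hold
acct=L13: tier='plus' → inner[age_days < 3647] → bronze
acct=L14: tier='vip' → outer ELSE → hold
acct=L24: tier='basic' → outer ELSE → hold
acct=L34: tier='basic' → outer ELSE → hold
acct=L62: tier='premium' → outer ELSE → hold
acct=L65: tier='vip' → outer ELSE → hold
acct=L73: tier='plus' → inner[age_days < 673] → tier1
acct=L75: tier='vip' → outer ELSE → hold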